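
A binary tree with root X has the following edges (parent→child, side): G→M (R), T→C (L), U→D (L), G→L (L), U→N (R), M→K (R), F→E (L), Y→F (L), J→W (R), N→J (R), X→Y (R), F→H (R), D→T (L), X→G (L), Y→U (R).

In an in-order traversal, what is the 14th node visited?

In-order visits the left subtree, then the node, then the right subtree.
At X: go left to G.
  At G: go left to L.
    L is a leaf — visit L.
  Visit G.
  At G: go right to M.
    At M: no left child.
    Visit M.
    At M: go right to K.
      K is a leaf — visit K.
Visit X.
At X: go right to Y.
  At Y: go left to F.
    At F: go left to E.
      E is a leaf — visit E.
    Visit F.
    At F: go right to H.
      H is a leaf — visit H.
  Visit Y.
  At Y: go right to U.
    At U: go left to D.
      At D: go left to T.
        At T: go left to C.
          C is a leaf — visit C.
        Visit T.
        At T: no right child.
      Visit D.
      At D: no right child.
    Visit U.
    At U: go right to N.
      At N: no left child.
      Visit N.
      At N: go right to J.
        At J: no left child.
        Visit J.
        At J: go right to W.
          W is a leaf — visit W.
Full in-order sequence: L, G, M, K, X, E, F, H, Y, C, T, D, U, N, J, W.

N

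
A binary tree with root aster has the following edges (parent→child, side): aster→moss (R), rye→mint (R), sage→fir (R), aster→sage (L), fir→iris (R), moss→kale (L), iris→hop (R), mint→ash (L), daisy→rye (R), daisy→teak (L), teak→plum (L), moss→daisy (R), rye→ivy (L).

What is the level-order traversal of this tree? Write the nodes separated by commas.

Level-order visits nodes level by level from the root, left to right within each level.
Level 0: aster
Level 1: sage, moss
Level 2: fir, kale, daisy
Level 3: iris, teak, rye
Level 4: hop, plum, ivy, mint
Level 5: ash

aster, sage, moss, fir, kale, daisy, iris, teak, rye, hop, plum, ivy, mint, ash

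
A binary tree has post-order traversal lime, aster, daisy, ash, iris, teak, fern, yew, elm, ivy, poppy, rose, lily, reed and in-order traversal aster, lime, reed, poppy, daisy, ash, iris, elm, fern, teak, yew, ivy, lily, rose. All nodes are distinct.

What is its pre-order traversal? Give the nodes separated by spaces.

reed aster lime lily poppy ivy elm iris ash daisy yew fern teak rose

The last element of post-order is the root; it splits in-order into left and right subtrees.
Root reed: left subtree has 2 nodes {aster, lime}, right has 11 {poppy, daisy, ash, iris, elm, fern, teak, yew, ivy, lily, rose}.
  Root aster: left subtree has 0 nodes { }, right has 1 {lime}.
  Root lily: left subtree has 9 nodes {poppy, daisy, ash, iris, elm, fern, teak, yew, ivy}, right has 1 {rose}.
    Root poppy: left subtree has 0 nodes { }, right has 8 {daisy, ash, iris, elm, fern, teak, yew, ivy}.
      Root ivy: left subtree has 7 nodes {daisy, ash, iris, elm, fern, teak, yew}, right has 0 { }.
        Root elm: left subtree has 3 nodes {daisy, ash, iris}, right has 3 {fern, teak, yew}.
          Root iris: left subtree has 2 nodes {daisy, ash}, right has 0 { }.
            Root ash: left subtree has 1 node {daisy}, right has 0 { }.
          Root yew: left subtree has 2 nodes {fern, teak}, right has 0 { }.
            Root fern: left subtree has 0 nodes { }, right has 1 {teak}.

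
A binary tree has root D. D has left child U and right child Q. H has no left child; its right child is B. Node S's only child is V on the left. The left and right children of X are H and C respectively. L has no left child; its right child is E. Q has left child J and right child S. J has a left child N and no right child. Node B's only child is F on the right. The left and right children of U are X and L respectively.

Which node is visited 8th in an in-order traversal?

In-order visits the left subtree, then the node, then the right subtree.
At D: go left to U.
  At U: go left to X.
    At X: go left to H.
      At H: no left child.
      Visit H.
      At H: go right to B.
        At B: no left child.
        Visit B.
        At B: go right to F.
          F is a leaf — visit F.
    Visit X.
    At X: go right to C.
      C is a leaf — visit C.
  Visit U.
  At U: go right to L.
    At L: no left child.
    Visit L.
    At L: go right to E.
      E is a leaf — visit E.
Visit D.
At D: go right to Q.
  At Q: go left to J.
    At J: go left to N.
      N is a leaf — visit N.
    Visit J.
    At J: no right child.
  Visit Q.
  At Q: go right to S.
    At S: go left to V.
      V is a leaf — visit V.
    Visit S.
    At S: no right child.
Full in-order sequence: H, B, F, X, C, U, L, E, D, N, J, Q, V, S.

E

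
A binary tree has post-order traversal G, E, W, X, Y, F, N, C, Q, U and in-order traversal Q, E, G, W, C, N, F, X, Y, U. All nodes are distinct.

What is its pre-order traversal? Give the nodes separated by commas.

U, Q, C, W, E, G, N, F, Y, X

The last element of post-order is the root; it splits in-order into left and right subtrees.
Root U: left subtree has 9 nodes {Q, E, G, W, C, N, F, X, Y}, right has 0 { }.
  Root Q: left subtree has 0 nodes { }, right has 8 {E, G, W, C, N, F, X, Y}.
    Root C: left subtree has 3 nodes {E, G, W}, right has 4 {N, F, X, Y}.
      Root W: left subtree has 2 nodes {E, G}, right has 0 { }.
        Root E: left subtree has 0 nodes { }, right has 1 {G}.
      Root N: left subtree has 0 nodes { }, right has 3 {F, X, Y}.
        Root F: left subtree has 0 nodes { }, right has 2 {X, Y}.
          Root Y: left subtree has 1 node {X}, right has 0 { }.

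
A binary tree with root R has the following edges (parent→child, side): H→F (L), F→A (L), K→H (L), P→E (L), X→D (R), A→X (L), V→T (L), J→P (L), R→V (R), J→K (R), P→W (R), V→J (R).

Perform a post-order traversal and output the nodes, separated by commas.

T, E, W, P, D, X, A, F, H, K, J, V, R

Post-order visits the left subtree, then the right subtree, then the node.
At R: no left child.
At R: go right to V.
  At V: go left to T.
    T is a leaf — visit T.
  At V: go right to J.
    At J: go left to P.
      At P: go left to E.
        E is a leaf — visit E.
      At P: go right to W.
        W is a leaf — visit W.
      Visit P.
    At J: go right to K.
      At K: go left to H.
        At H: go left to F.
          At F: go left to A.
            At A: go left to X.
              At X: no left child.
              At X: go right to D.
                D is a leaf — visit D.
              Visit X.
            At A: no right child.
            Visit A.
          At F: no right child.
          Visit F.
        At H: no right child.
        Visit H.
      At K: no right child.
      Visit K.
    Visit J.
  Visit V.
Visit R.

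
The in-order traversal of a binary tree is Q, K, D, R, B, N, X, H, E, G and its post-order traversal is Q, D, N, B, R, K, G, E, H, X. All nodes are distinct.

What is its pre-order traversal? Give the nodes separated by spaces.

X K Q R D B N H E G

The last element of post-order is the root; it splits in-order into left and right subtrees.
Root X: left subtree has 6 nodes {Q, K, D, R, B, N}, right has 3 {H, E, G}.
  Root K: left subtree has 1 node {Q}, right has 4 {D, R, B, N}.
    Root R: left subtree has 1 node {D}, right has 2 {B, N}.
      Root B: left subtree has 0 nodes { }, right has 1 {N}.
  Root H: left subtree has 0 nodes { }, right has 2 {E, G}.
    Root E: left subtree has 0 nodes { }, right has 1 {G}.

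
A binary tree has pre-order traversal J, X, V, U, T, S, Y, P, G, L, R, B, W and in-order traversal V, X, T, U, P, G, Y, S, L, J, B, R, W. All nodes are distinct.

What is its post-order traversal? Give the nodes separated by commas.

The first element of pre-order is the root; it splits in-order into left and right subtrees.
Root J: left subtree has 9 nodes {V, X, T, U, P, G, Y, S, L}, right has 3 {B, R, W}.
  Root X: left subtree has 1 node {V}, right has 7 {T, U, P, G, Y, S, L}.
    Root U: left subtree has 1 node {T}, right has 5 {P, G, Y, S, L}.
      Root S: left subtree has 3 nodes {P, G, Y}, right has 1 {L}.
        Root Y: left subtree has 2 nodes {P, G}, right has 0 { }.
          Root P: left subtree has 0 nodes { }, right has 1 {G}.
  Root R: left subtree has 1 node {B}, right has 1 {W}.

V, T, G, P, Y, L, S, U, X, B, W, R, J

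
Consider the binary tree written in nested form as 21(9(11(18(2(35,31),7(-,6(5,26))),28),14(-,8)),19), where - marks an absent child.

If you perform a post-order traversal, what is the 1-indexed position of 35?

1

Post-order visits the left subtree, then the right subtree, then the node.
At 21: go left to 9.
  At 9: go left to 11.
    At 11: go left to 18.
      At 18: go left to 2.
        At 2: go left to 35.
          35 is a leaf — visit 35.
        At 2: go right to 31.
          31 is a leaf — visit 31.
        Visit 2.
      At 18: go right to 7.
        At 7: no left child.
        At 7: go right to 6.
          At 6: go left to 5.
            5 is a leaf — visit 5.
          At 6: go right to 26.
            26 is a leaf — visit 26.
          Visit 6.
        Visit 7.
      Visit 18.
    At 11: go right to 28.
      28 is a leaf — visit 28.
    Visit 11.
  At 9: go right to 14.
    At 14: no left child.
    At 14: go right to 8.
      8 is a leaf — visit 8.
    Visit 14.
  Visit 9.
At 21: go right to 19.
  19 is a leaf — visit 19.
Visit 21.
Full post-order sequence: 35, 31, 2, 5, 26, 6, 7, 18, 28, 11, 8, 14, 9, 19, 21.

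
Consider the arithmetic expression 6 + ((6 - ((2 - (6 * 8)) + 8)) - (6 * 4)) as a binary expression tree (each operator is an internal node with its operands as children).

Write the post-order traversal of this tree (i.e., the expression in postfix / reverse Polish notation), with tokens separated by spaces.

6 6 2 6 8 * - 8 + - 6 4 * - +

Post-order on an expression tree gives postfix notation: for each operator, emit left operand, right operand, then the operator.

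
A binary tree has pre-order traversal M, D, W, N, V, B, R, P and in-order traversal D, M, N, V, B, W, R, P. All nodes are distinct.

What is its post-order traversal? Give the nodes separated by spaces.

D B V N P R W M

The first element of pre-order is the root; it splits in-order into left and right subtrees.
Root M: left subtree has 1 node {D}, right has 6 {N, V, B, W, R, P}.
  Root W: left subtree has 3 nodes {N, V, B}, right has 2 {R, P}.
    Root N: left subtree has 0 nodes { }, right has 2 {V, B}.
      Root V: left subtree has 0 nodes { }, right has 1 {B}.
    Root R: left subtree has 0 nodes { }, right has 1 {P}.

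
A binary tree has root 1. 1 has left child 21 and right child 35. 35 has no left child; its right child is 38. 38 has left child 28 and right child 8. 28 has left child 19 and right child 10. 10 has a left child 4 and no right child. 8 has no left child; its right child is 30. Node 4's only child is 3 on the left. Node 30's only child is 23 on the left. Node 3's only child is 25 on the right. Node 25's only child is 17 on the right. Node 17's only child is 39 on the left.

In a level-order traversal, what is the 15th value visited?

Level-order visits nodes level by level from the root, left to right within each level.
Level 0: 1
Level 1: 21, 35
Level 2: 38
Level 3: 28, 8
Level 4: 19, 10, 30
Level 5: 4, 23
Level 6: 3
Level 7: 25
Level 8: 17
Level 9: 39
Full level-order sequence: 1, 21, 35, 38, 28, 8, 19, 10, 30, 4, 23, 3, 25, 17, 39.

39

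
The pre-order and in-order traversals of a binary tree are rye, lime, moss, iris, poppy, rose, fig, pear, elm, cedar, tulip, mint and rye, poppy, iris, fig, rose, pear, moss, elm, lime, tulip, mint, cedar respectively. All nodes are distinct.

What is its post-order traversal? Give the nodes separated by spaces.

poppy fig pear rose iris elm moss mint tulip cedar lime rye

The first element of pre-order is the root; it splits in-order into left and right subtrees.
Root rye: left subtree has 0 nodes { }, right has 11 {poppy, iris, fig, rose, pear, moss, elm, lime, tulip, mint, cedar}.
  Root lime: left subtree has 7 nodes {poppy, iris, fig, rose, pear, moss, elm}, right has 3 {tulip, mint, cedar}.
    Root moss: left subtree has 5 nodes {poppy, iris, fig, rose, pear}, right has 1 {elm}.
      Root iris: left subtree has 1 node {poppy}, right has 3 {fig, rose, pear}.
        Root rose: left subtree has 1 node {fig}, right has 1 {pear}.
    Root cedar: left subtree has 2 nodes {tulip, mint}, right has 0 { }.
      Root tulip: left subtree has 0 nodes { }, right has 1 {mint}.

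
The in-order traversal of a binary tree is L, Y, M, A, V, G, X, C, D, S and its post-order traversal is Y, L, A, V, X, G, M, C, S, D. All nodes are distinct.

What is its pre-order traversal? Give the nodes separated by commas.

D, C, M, L, Y, G, V, A, X, S

The last element of post-order is the root; it splits in-order into left and right subtrees.
Root D: left subtree has 8 nodes {L, Y, M, A, V, G, X, C}, right has 1 {S}.
  Root C: left subtree has 7 nodes {L, Y, M, A, V, G, X}, right has 0 { }.
    Root M: left subtree has 2 nodes {L, Y}, right has 4 {A, V, G, X}.
      Root L: left subtree has 0 nodes { }, right has 1 {Y}.
      Root G: left subtree has 2 nodes {A, V}, right has 1 {X}.
        Root V: left subtree has 1 node {A}, right has 0 { }.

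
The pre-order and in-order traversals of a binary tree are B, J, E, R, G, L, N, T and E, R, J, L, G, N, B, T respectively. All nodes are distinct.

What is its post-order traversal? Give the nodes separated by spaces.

R E L N G J T B

The first element of pre-order is the root; it splits in-order into left and right subtrees.
Root B: left subtree has 6 nodes {E, R, J, L, G, N}, right has 1 {T}.
  Root J: left subtree has 2 nodes {E, R}, right has 3 {L, G, N}.
    Root E: left subtree has 0 nodes { }, right has 1 {R}.
    Root G: left subtree has 1 node {L}, right has 1 {N}.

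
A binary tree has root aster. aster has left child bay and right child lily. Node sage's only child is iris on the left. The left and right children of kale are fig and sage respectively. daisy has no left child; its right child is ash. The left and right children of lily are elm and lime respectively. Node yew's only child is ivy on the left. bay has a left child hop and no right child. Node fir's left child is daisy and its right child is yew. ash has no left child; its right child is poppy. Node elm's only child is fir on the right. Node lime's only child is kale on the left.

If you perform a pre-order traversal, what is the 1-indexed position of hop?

3

Pre-order visits the node, then its left subtree, then its right subtree.
Visit aster.
At aster: go left to bay.
  Visit bay.
  At bay: go left to hop.
    hop is a leaf — visit hop.
  At bay: no right child.
At aster: go right to lily.
  Visit lily.
  At lily: go left to elm.
    Visit elm.
    At elm: no left child.
    At elm: go right to fir.
      Visit fir.
      At fir: go left to daisy.
        Visit daisy.
        At daisy: no left child.
        At daisy: go right to ash.
          Visit ash.
          At ash: no left child.
          At ash: go right to poppy.
            poppy is a leaf — visit poppy.
      At fir: go right to yew.
        Visit yew.
        At yew: go left to ivy.
          ivy is a leaf — visit ivy.
        At yew: no right child.
  At lily: go right to lime.
    Visit lime.
    At lime: go left to kale.
      Visit kale.
      At kale: go left to fig.
        fig is a leaf — visit fig.
      At kale: go right to sage.
        Visit sage.
        At sage: go left to iris.
          iris is a leaf — visit iris.
        At sage: no right child.
    At lime: no right child.
Full pre-order sequence: aster, bay, hop, lily, elm, fir, daisy, ash, poppy, yew, ivy, lime, kale, fig, sage, iris.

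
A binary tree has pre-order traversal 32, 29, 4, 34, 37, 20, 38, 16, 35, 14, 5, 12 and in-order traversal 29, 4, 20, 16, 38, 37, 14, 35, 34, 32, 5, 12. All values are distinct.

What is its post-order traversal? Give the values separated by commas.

The first element of pre-order is the root; it splits in-order into left and right subtrees.
Root 32: left subtree has 9 nodes {29, 4, 20, 16, 38, 37, 14, 35, 34}, right has 2 {5, 12}.
  Root 29: left subtree has 0 nodes { }, right has 8 {4, 20, 16, 38, 37, 14, 35, 34}.
    Root 4: left subtree has 0 nodes { }, right has 7 {20, 16, 38, 37, 14, 35, 34}.
      Root 34: left subtree has 6 nodes {20, 16, 38, 37, 14, 35}, right has 0 { }.
        Root 37: left subtree has 3 nodes {20, 16, 38}, right has 2 {14, 35}.
          Root 20: left subtree has 0 nodes { }, right has 2 {16, 38}.
            Root 38: left subtree has 1 node {16}, right has 0 { }.
          Root 35: left subtree has 1 node {14}, right has 0 { }.
  Root 5: left subtree has 0 nodes { }, right has 1 {12}.

16, 38, 20, 14, 35, 37, 34, 4, 29, 12, 5, 32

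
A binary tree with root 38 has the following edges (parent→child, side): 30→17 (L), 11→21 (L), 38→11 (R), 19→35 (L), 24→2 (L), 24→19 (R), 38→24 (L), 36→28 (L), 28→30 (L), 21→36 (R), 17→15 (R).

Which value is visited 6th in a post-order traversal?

17

Post-order visits the left subtree, then the right subtree, then the node.
At 38: go left to 24.
  At 24: go left to 2.
    2 is a leaf — visit 2.
  At 24: go right to 19.
    At 19: go left to 35.
      35 is a leaf — visit 35.
    At 19: no right child.
    Visit 19.
  Visit 24.
At 38: go right to 11.
  At 11: go left to 21.
    At 21: no left child.
    At 21: go right to 36.
      At 36: go left to 28.
        At 28: go left to 30.
          At 30: go left to 17.
            At 17: no left child.
            At 17: go right to 15.
              15 is a leaf — visit 15.
            Visit 17.
          At 30: no right child.
          Visit 30.
        At 28: no right child.
        Visit 28.
      At 36: no right child.
      Visit 36.
    Visit 21.
  At 11: no right child.
  Visit 11.
Visit 38.
Full post-order sequence: 2, 35, 19, 24, 15, 17, 30, 28, 36, 21, 11, 38.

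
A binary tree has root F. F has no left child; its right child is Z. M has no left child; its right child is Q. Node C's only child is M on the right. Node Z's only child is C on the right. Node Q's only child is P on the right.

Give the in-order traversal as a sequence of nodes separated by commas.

In-order visits the left subtree, then the node, then the right subtree.
At F: no left child.
Visit F.
At F: go right to Z.
  At Z: no left child.
  Visit Z.
  At Z: go right to C.
    At C: no left child.
    Visit C.
    At C: go right to M.
      At M: no left child.
      Visit M.
      At M: go right to Q.
        At Q: no left child.
        Visit Q.
        At Q: go right to P.
          P is a leaf — visit P.

F, Z, C, M, Q, P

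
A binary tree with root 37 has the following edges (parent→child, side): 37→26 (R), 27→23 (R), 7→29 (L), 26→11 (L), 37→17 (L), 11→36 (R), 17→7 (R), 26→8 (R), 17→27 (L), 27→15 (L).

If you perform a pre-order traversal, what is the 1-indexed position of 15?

Pre-order visits the node, then its left subtree, then its right subtree.
Visit 37.
At 37: go left to 17.
  Visit 17.
  At 17: go left to 27.
    Visit 27.
    At 27: go left to 15.
      15 is a leaf — visit 15.
    At 27: go right to 23.
      23 is a leaf — visit 23.
  At 17: go right to 7.
    Visit 7.
    At 7: go left to 29.
      29 is a leaf — visit 29.
    At 7: no right child.
At 37: go right to 26.
  Visit 26.
  At 26: go left to 11.
    Visit 11.
    At 11: no left child.
    At 11: go right to 36.
      36 is a leaf — visit 36.
  At 26: go right to 8.
    8 is a leaf — visit 8.
Full pre-order sequence: 37, 17, 27, 15, 23, 7, 29, 26, 11, 36, 8.

4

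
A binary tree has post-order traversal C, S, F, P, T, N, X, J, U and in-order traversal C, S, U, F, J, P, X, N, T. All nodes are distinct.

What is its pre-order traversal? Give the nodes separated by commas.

U, S, C, J, F, X, P, N, T

The last element of post-order is the root; it splits in-order into left and right subtrees.
Root U: left subtree has 2 nodes {C, S}, right has 6 {F, J, P, X, N, T}.
  Root S: left subtree has 1 node {C}, right has 0 { }.
  Root J: left subtree has 1 node {F}, right has 4 {P, X, N, T}.
    Root X: left subtree has 1 node {P}, right has 2 {N, T}.
      Root N: left subtree has 0 nodes { }, right has 1 {T}.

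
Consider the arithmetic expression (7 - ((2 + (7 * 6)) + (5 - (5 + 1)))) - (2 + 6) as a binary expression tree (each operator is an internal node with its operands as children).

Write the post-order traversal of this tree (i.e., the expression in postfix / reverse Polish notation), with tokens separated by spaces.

Post-order on an expression tree gives postfix notation: for each operator, emit left operand, right operand, then the operator.

7 2 7 6 * + 5 5 1 + - + - 2 6 + -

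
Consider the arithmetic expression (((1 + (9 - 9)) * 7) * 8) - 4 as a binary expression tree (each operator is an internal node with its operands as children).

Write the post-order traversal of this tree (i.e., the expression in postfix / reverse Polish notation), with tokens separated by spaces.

1 9 9 - + 7 * 8 * 4 -

Post-order on an expression tree gives postfix notation: for each operator, emit left operand, right operand, then the operator.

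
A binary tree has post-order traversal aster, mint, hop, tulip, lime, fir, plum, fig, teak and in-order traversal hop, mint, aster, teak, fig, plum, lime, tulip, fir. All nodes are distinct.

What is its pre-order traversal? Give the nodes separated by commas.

The last element of post-order is the root; it splits in-order into left and right subtrees.
Root teak: left subtree has 3 nodes {hop, mint, aster}, right has 5 {fig, plum, lime, tulip, fir}.
  Root hop: left subtree has 0 nodes { }, right has 2 {mint, aster}.
    Root mint: left subtree has 0 nodes { }, right has 1 {aster}.
  Root fig: left subtree has 0 nodes { }, right has 4 {plum, lime, tulip, fir}.
    Root plum: left subtree has 0 nodes { }, right has 3 {lime, tulip, fir}.
      Root fir: left subtree has 2 nodes {lime, tulip}, right has 0 { }.
        Root lime: left subtree has 0 nodes { }, right has 1 {tulip}.

teak, hop, mint, aster, fig, plum, fir, lime, tulip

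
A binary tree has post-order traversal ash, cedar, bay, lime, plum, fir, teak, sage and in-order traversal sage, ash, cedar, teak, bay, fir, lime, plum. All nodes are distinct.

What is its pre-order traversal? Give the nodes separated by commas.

The last element of post-order is the root; it splits in-order into left and right subtrees.
Root sage: left subtree has 0 nodes { }, right has 7 {ash, cedar, teak, bay, fir, lime, plum}.
  Root teak: left subtree has 2 nodes {ash, cedar}, right has 4 {bay, fir, lime, plum}.
    Root cedar: left subtree has 1 node {ash}, right has 0 { }.
    Root fir: left subtree has 1 node {bay}, right has 2 {lime, plum}.
      Root plum: left subtree has 1 node {lime}, right has 0 { }.

sage, teak, cedar, ash, fir, bay, plum, lime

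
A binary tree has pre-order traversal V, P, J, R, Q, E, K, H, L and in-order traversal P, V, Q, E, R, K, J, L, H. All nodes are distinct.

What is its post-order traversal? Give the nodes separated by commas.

P, E, Q, K, R, L, H, J, V

The first element of pre-order is the root; it splits in-order into left and right subtrees.
Root V: left subtree has 1 node {P}, right has 7 {Q, E, R, K, J, L, H}.
  Root J: left subtree has 4 nodes {Q, E, R, K}, right has 2 {L, H}.
    Root R: left subtree has 2 nodes {Q, E}, right has 1 {K}.
      Root Q: left subtree has 0 nodes { }, right has 1 {E}.
    Root H: left subtree has 1 node {L}, right has 0 { }.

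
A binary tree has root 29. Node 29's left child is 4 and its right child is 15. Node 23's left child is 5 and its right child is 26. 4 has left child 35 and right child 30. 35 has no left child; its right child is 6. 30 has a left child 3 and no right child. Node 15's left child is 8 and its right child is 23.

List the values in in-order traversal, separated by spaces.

35 6 4 3 30 29 8 15 5 23 26

In-order visits the left subtree, then the node, then the right subtree.
At 29: go left to 4.
  At 4: go left to 35.
    At 35: no left child.
    Visit 35.
    At 35: go right to 6.
      6 is a leaf — visit 6.
  Visit 4.
  At 4: go right to 30.
    At 30: go left to 3.
      3 is a leaf — visit 3.
    Visit 30.
    At 30: no right child.
Visit 29.
At 29: go right to 15.
  At 15: go left to 8.
    8 is a leaf — visit 8.
  Visit 15.
  At 15: go right to 23.
    At 23: go left to 5.
      5 is a leaf — visit 5.
    Visit 23.
    At 23: go right to 26.
      26 is a leaf — visit 26.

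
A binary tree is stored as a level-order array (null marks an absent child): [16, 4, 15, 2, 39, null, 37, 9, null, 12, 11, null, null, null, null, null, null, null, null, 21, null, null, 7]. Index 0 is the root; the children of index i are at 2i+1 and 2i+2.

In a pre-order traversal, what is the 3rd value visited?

2

Pre-order visits the node, then its left subtree, then its right subtree.
Visit 16.
At 16: go left to 4.
  Visit 4.
  At 4: go left to 2.
    Visit 2.
    At 2: go left to 9.
      9 is a leaf — visit 9.
    At 2: no right child.
  At 4: go right to 39.
    Visit 39.
    At 39: go left to 12.
      Visit 12.
      At 12: go left to 21.
        21 is a leaf — visit 21.
      At 12: no right child.
    At 39: go right to 11.
      Visit 11.
      At 11: no left child.
      At 11: go right to 7.
        7 is a leaf — visit 7.
At 16: go right to 15.
  Visit 15.
  At 15: no left child.
  At 15: go right to 37.
    37 is a leaf — visit 37.
Full pre-order sequence: 16, 4, 2, 9, 39, 12, 21, 11, 7, 15, 37.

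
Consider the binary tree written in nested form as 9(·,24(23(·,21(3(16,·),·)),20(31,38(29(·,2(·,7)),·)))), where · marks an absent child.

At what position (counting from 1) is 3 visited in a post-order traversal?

Post-order visits the left subtree, then the right subtree, then the node.
At 9: no left child.
At 9: go right to 24.
  At 24: go left to 23.
    At 23: no left child.
    At 23: go right to 21.
      At 21: go left to 3.
        At 3: go left to 16.
          16 is a leaf — visit 16.
        At 3: no right child.
        Visit 3.
      At 21: no right child.
      Visit 21.
    Visit 23.
  At 24: go right to 20.
    At 20: go left to 31.
      31 is a leaf — visit 31.
    At 20: go right to 38.
      At 38: go left to 29.
        At 29: no left child.
        At 29: go right to 2.
          At 2: no left child.
          At 2: go right to 7.
            7 is a leaf — visit 7.
          Visit 2.
        Visit 29.
      At 38: no right child.
      Visit 38.
    Visit 20.
  Visit 24.
Visit 9.
Full post-order sequence: 16, 3, 21, 23, 31, 7, 2, 29, 38, 20, 24, 9.

2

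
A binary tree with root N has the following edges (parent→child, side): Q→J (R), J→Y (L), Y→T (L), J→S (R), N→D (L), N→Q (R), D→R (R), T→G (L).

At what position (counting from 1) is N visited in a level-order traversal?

Level-order visits nodes level by level from the root, left to right within each level.
Level 0: N
Level 1: D, Q
Level 2: R, J
Level 3: Y, S
Level 4: T
Level 5: G
Full level-order sequence: N, D, Q, R, J, Y, S, T, G.

1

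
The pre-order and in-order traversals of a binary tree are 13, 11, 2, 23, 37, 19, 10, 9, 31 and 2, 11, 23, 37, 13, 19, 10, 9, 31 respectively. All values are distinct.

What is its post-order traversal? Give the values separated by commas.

2, 37, 23, 11, 31, 9, 10, 19, 13

The first element of pre-order is the root; it splits in-order into left and right subtrees.
Root 13: left subtree has 4 nodes {2, 11, 23, 37}, right has 4 {19, 10, 9, 31}.
  Root 11: left subtree has 1 node {2}, right has 2 {23, 37}.
    Root 23: left subtree has 0 nodes { }, right has 1 {37}.
  Root 19: left subtree has 0 nodes { }, right has 3 {10, 9, 31}.
    Root 10: left subtree has 0 nodes { }, right has 2 {9, 31}.
      Root 9: left subtree has 0 nodes { }, right has 1 {31}.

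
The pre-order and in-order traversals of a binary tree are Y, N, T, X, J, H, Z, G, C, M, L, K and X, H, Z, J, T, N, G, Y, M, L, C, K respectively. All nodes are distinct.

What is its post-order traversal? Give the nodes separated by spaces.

The first element of pre-order is the root; it splits in-order into left and right subtrees.
Root Y: left subtree has 7 nodes {X, H, Z, J, T, N, G}, right has 4 {M, L, C, K}.
  Root N: left subtree has 5 nodes {X, H, Z, J, T}, right has 1 {G}.
    Root T: left subtree has 4 nodes {X, H, Z, J}, right has 0 { }.
      Root X: left subtree has 0 nodes { }, right has 3 {H, Z, J}.
        Root J: left subtree has 2 nodes {H, Z}, right has 0 { }.
          Root H: left subtree has 0 nodes { }, right has 1 {Z}.
  Root C: left subtree has 2 nodes {M, L}, right has 1 {K}.
    Root M: left subtree has 0 nodes { }, right has 1 {L}.

Z H J X T G N L M K C Y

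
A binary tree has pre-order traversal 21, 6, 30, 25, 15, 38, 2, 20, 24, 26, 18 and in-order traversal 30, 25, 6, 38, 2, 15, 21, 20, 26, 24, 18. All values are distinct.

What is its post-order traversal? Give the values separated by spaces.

25 30 2 38 15 6 26 18 24 20 21

The first element of pre-order is the root; it splits in-order into left and right subtrees.
Root 21: left subtree has 6 nodes {30, 25, 6, 38, 2, 15}, right has 4 {20, 26, 24, 18}.
  Root 6: left subtree has 2 nodes {30, 25}, right has 3 {38, 2, 15}.
    Root 30: left subtree has 0 nodes { }, right has 1 {25}.
    Root 15: left subtree has 2 nodes {38, 2}, right has 0 { }.
      Root 38: left subtree has 0 nodes { }, right has 1 {2}.
  Root 20: left subtree has 0 nodes { }, right has 3 {26, 24, 18}.
    Root 24: left subtree has 1 node {26}, right has 1 {18}.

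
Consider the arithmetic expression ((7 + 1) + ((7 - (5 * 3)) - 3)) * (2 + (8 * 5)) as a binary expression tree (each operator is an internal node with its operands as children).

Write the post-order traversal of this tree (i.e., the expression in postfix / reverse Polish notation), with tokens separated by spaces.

Post-order on an expression tree gives postfix notation: for each operator, emit left operand, right operand, then the operator.

7 1 + 7 5 3 * - 3 - + 2 8 5 * + *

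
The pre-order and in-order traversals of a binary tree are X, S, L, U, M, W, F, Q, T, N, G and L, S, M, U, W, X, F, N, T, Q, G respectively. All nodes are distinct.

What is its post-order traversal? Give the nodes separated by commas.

The first element of pre-order is the root; it splits in-order into left and right subtrees.
Root X: left subtree has 5 nodes {L, S, M, U, W}, right has 5 {F, N, T, Q, G}.
  Root S: left subtree has 1 node {L}, right has 3 {M, U, W}.
    Root U: left subtree has 1 node {M}, right has 1 {W}.
  Root F: left subtree has 0 nodes { }, right has 4 {N, T, Q, G}.
    Root Q: left subtree has 2 nodes {N, T}, right has 1 {G}.
      Root T: left subtree has 1 node {N}, right has 0 { }.

L, M, W, U, S, N, T, G, Q, F, X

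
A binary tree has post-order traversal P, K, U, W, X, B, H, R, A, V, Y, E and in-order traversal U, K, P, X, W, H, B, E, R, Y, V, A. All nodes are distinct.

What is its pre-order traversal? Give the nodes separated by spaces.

E H X U K P W B Y R V A

The last element of post-order is the root; it splits in-order into left and right subtrees.
Root E: left subtree has 7 nodes {U, K, P, X, W, H, B}, right has 4 {R, Y, V, A}.
  Root H: left subtree has 5 nodes {U, K, P, X, W}, right has 1 {B}.
    Root X: left subtree has 3 nodes {U, K, P}, right has 1 {W}.
      Root U: left subtree has 0 nodes { }, right has 2 {K, P}.
        Root K: left subtree has 0 nodes { }, right has 1 {P}.
  Root Y: left subtree has 1 node {R}, right has 2 {V, A}.
    Root V: left subtree has 0 nodes { }, right has 1 {A}.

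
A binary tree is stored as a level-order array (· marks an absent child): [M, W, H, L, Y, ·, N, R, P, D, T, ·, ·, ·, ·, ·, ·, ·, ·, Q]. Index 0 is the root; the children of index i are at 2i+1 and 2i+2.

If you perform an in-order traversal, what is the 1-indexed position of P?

3

In-order visits the left subtree, then the node, then the right subtree.
At M: go left to W.
  At W: go left to L.
    At L: go left to R.
      R is a leaf — visit R.
    Visit L.
    At L: go right to P.
      P is a leaf — visit P.
  Visit W.
  At W: go right to Y.
    At Y: go left to D.
      At D: go left to Q.
        Q is a leaf — visit Q.
      Visit D.
      At D: no right child.
    Visit Y.
    At Y: go right to T.
      T is a leaf — visit T.
Visit M.
At M: go right to H.
  At H: no left child.
  Visit H.
  At H: go right to N.
    N is a leaf — visit N.
Full in-order sequence: R, L, P, W, Q, D, Y, T, M, H, N.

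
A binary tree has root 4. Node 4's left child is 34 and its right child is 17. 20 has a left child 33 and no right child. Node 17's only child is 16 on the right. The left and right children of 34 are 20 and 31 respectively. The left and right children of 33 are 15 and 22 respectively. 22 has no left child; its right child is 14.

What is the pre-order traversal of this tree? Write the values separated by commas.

Pre-order visits the node, then its left subtree, then its right subtree.
Visit 4.
At 4: go left to 34.
  Visit 34.
  At 34: go left to 20.
    Visit 20.
    At 20: go left to 33.
      Visit 33.
      At 33: go left to 15.
        15 is a leaf — visit 15.
      At 33: go right to 22.
        Visit 22.
        At 22: no left child.
        At 22: go right to 14.
          14 is a leaf — visit 14.
    At 20: no right child.
  At 34: go right to 31.
    31 is a leaf — visit 31.
At 4: go right to 17.
  Visit 17.
  At 17: no left child.
  At 17: go right to 16.
    16 is a leaf — visit 16.

4, 34, 20, 33, 15, 22, 14, 31, 17, 16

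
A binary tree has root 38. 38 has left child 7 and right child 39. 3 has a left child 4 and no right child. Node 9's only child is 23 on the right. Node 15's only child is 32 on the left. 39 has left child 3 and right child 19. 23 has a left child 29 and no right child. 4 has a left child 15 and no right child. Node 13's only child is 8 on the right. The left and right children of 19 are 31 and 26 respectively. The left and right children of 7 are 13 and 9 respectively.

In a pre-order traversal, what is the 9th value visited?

Pre-order visits the node, then its left subtree, then its right subtree.
Visit 38.
At 38: go left to 7.
  Visit 7.
  At 7: go left to 13.
    Visit 13.
    At 13: no left child.
    At 13: go right to 8.
      8 is a leaf — visit 8.
  At 7: go right to 9.
    Visit 9.
    At 9: no left child.
    At 9: go right to 23.
      Visit 23.
      At 23: go left to 29.
        29 is a leaf — visit 29.
      At 23: no right child.
At 38: go right to 39.
  Visit 39.
  At 39: go left to 3.
    Visit 3.
    At 3: go left to 4.
      Visit 4.
      At 4: go left to 15.
        Visit 15.
        At 15: go left to 32.
          32 is a leaf — visit 32.
        At 15: no right child.
      At 4: no right child.
    At 3: no right child.
  At 39: go right to 19.
    Visit 19.
    At 19: go left to 31.
      31 is a leaf — visit 31.
    At 19: go right to 26.
      26 is a leaf — visit 26.
Full pre-order sequence: 38, 7, 13, 8, 9, 23, 29, 39, 3, 4, 15, 32, 19, 31, 26.

3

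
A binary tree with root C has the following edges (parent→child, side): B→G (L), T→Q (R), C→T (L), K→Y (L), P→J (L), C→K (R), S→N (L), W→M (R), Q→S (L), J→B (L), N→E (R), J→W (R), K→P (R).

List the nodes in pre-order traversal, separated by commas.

C, T, Q, S, N, E, K, Y, P, J, B, G, W, M

Pre-order visits the node, then its left subtree, then its right subtree.
Visit C.
At C: go left to T.
  Visit T.
  At T: no left child.
  At T: go right to Q.
    Visit Q.
    At Q: go left to S.
      Visit S.
      At S: go left to N.
        Visit N.
        At N: no left child.
        At N: go right to E.
          E is a leaf — visit E.
      At S: no right child.
    At Q: no right child.
At C: go right to K.
  Visit K.
  At K: go left to Y.
    Y is a leaf — visit Y.
  At K: go right to P.
    Visit P.
    At P: go left to J.
      Visit J.
      At J: go left to B.
        Visit B.
        At B: go left to G.
          G is a leaf — visit G.
        At B: no right child.
      At J: go right to W.
        Visit W.
        At W: no left child.
        At W: go right to M.
          M is a leaf — visit M.
    At P: no right child.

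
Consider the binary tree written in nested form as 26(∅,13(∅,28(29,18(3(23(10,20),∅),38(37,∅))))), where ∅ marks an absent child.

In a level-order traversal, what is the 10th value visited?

Level-order visits nodes level by level from the root, left to right within each level.
Level 0: 26
Level 1: 13
Level 2: 28
Level 3: 29, 18
Level 4: 3, 38
Level 5: 23, 37
Level 6: 10, 20
Full level-order sequence: 26, 13, 28, 29, 18, 3, 38, 23, 37, 10, 20.

10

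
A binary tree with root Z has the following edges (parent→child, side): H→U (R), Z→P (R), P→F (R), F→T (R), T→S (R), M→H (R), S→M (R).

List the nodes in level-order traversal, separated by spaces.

Z P F T S M H U

Level-order visits nodes level by level from the root, left to right within each level.
Level 0: Z
Level 1: P
Level 2: F
Level 3: T
Level 4: S
Level 5: M
Level 6: H
Level 7: U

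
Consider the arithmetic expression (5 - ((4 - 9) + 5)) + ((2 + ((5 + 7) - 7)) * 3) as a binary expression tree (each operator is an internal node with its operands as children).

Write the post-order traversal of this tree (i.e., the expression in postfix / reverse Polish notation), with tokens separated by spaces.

Post-order on an expression tree gives postfix notation: for each operator, emit left operand, right operand, then the operator.

5 4 9 - 5 + - 2 5 7 + 7 - + 3 * +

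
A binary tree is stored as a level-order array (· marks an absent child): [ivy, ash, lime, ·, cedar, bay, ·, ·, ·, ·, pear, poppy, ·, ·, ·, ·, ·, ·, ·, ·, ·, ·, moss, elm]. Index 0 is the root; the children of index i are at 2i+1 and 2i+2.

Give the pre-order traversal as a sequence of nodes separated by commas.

ivy, ash, cedar, pear, moss, lime, bay, poppy, elm

Pre-order visits the node, then its left subtree, then its right subtree.
Visit ivy.
At ivy: go left to ash.
  Visit ash.
  At ash: no left child.
  At ash: go right to cedar.
    Visit cedar.
    At cedar: no left child.
    At cedar: go right to pear.
      Visit pear.
      At pear: no left child.
      At pear: go right to moss.
        moss is a leaf — visit moss.
At ivy: go right to lime.
  Visit lime.
  At lime: go left to bay.
    Visit bay.
    At bay: go left to poppy.
      Visit poppy.
      At poppy: go left to elm.
        elm is a leaf — visit elm.
      At poppy: no right child.
    At bay: no right child.
  At lime: no right child.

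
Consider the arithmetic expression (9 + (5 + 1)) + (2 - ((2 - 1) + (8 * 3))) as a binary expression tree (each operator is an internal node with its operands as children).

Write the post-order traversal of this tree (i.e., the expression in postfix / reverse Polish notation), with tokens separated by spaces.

Post-order on an expression tree gives postfix notation: for each operator, emit left operand, right operand, then the operator.

9 5 1 + + 2 2 1 - 8 3 * + - +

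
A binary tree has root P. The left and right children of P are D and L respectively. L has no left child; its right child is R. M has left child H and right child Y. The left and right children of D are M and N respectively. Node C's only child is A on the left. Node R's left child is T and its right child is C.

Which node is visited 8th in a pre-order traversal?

Pre-order visits the node, then its left subtree, then its right subtree.
Visit P.
At P: go left to D.
  Visit D.
  At D: go left to M.
    Visit M.
    At M: go left to H.
      H is a leaf — visit H.
    At M: go right to Y.
      Y is a leaf — visit Y.
  At D: go right to N.
    N is a leaf — visit N.
At P: go right to L.
  Visit L.
  At L: no left child.
  At L: go right to R.
    Visit R.
    At R: go left to T.
      T is a leaf — visit T.
    At R: go right to C.
      Visit C.
      At C: go left to A.
        A is a leaf — visit A.
      At C: no right child.
Full pre-order sequence: P, D, M, H, Y, N, L, R, T, C, A.

R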